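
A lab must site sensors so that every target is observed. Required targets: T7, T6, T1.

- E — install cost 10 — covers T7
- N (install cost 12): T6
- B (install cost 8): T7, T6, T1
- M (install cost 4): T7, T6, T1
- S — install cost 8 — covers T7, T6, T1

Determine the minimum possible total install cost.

M alone covers T7, T6, T1 — every target.
Total install cost: 4.
No cover costs less than 4.

4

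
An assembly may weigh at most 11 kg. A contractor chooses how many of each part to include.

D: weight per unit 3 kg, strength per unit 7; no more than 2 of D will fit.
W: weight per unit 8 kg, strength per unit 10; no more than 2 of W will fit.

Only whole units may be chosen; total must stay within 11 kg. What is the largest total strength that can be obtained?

17

D has the best ratio (7/3); taking only D gives at most 2×7 = 14 (stopped by the supply cap of 2).
Mixing does better — 1×D and 1×W: weight 11 ≤ 11, strength 1·7 + 1·10 = 17.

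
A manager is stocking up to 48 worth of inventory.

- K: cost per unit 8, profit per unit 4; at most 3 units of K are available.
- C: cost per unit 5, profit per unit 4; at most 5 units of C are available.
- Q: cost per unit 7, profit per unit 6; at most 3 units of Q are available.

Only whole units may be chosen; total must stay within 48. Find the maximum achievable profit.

Take 5×C and 3×Q: cost 46 ≤ 48, profit 5·4 + 3·6 = 38.
Q has the best ratio (6/7) and is taken to its limit of 3; remaining capacity is filled optimally with the others.

38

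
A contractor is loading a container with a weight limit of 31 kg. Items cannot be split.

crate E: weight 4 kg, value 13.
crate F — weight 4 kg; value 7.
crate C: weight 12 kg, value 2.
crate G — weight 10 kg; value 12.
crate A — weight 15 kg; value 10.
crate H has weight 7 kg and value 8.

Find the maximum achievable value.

40

This is a 0-1 knapsack instance.
crate E + crate F + crate A + crate H: weight 4 + 4 + 15 + 7 = 30 ≤ 31, value 13 + 7 + 10 + 8 = 38.
crate E + crate F + crate G + crate H: weight 4 + 4 + 10 + 7 = 25 ≤ 31, value 13 + 7 + 12 + 8 = 40.
Best is crate E, crate F, crate G, and crate H with total value 40.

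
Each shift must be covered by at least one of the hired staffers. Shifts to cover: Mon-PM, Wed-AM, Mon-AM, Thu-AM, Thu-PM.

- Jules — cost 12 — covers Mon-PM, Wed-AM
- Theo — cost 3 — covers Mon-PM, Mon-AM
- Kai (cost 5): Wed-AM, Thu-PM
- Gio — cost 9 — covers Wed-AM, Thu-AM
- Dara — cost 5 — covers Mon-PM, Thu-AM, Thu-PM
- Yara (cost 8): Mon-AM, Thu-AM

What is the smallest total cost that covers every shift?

13

Choose Theo, Kai, and Dara: together they cover Mon-PM, Wed-AM, Mon-AM, Thu-AM, Thu-PM — every shift.
Total cost: 3 + 5 + 5 = 13.
No cover costs less than 13.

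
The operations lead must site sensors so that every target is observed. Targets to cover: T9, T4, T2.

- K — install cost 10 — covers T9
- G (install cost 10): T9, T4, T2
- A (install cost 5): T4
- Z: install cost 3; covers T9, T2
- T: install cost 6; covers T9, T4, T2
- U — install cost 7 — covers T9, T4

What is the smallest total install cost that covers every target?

6

This is an integer covering problem.
The greedy cost-per-new-target heuristic would pick Z and A for 8, but a cheaper cover exists.
T alone covers T9, T4, T2 — every target.
Total install cost: 6.
No cover costs less than 6.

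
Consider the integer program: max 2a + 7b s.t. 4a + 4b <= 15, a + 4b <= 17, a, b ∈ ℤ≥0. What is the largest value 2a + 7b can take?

21

The continuous relaxation peaks at (0, 3.75) with value 26.25; rounding to a feasible lattice point costs some objective.
(a,b)=(0,3): 4·0+4·3=12≤15, 1·0+4·3=12≤17, objective 21.
(a,b)=(1,2): 4·1+4·2=12≤15, 1·1+4·2=9≤17, objective 16.
(a,b)=(0,2): 4·0+4·2=8≤15, 1·0+4·2=8≤17, objective 14.
No feasible integer point exceeds 21.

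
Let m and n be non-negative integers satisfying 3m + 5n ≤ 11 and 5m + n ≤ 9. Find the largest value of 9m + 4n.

13

The continuous relaxation peaks at (1.55, 1.27) with value 19.00; rounding to a feasible lattice point costs some objective.
(m,n)=(1,1): 3·1+5·1=8≤11, 5·1+1·1=6≤9, objective 13.
(m,n)=(1,0): 3·1+5·0=3≤11, 5·1+1·0=5≤9, objective 9.
(m,n)=(0,2): 3·0+5·2=10≤11, 5·0+1·2=2≤9, objective 8.
(m,n)=(0,1): 3·0+5·1=5≤11, 5·0+1·1=1≤9, objective 4.
The best lattice point is (1,1), giving 13.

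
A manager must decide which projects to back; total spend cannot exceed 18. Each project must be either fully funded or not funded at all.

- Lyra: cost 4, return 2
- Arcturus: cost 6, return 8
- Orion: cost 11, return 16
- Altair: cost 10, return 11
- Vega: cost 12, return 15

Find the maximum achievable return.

24

Arcturus + Orion: cost 6 + 11 = 17 ≤ 18, return 8 + 16 = 24.
Arcturus + Vega: cost 6 + 12 = 18 ≤ 18, return 8 + 15 = 23.
Arcturus + Altair: cost 6 + 10 = 16 ≤ 18, return 8 + 11 = 19.
Best is Arcturus and Orion with total return 24.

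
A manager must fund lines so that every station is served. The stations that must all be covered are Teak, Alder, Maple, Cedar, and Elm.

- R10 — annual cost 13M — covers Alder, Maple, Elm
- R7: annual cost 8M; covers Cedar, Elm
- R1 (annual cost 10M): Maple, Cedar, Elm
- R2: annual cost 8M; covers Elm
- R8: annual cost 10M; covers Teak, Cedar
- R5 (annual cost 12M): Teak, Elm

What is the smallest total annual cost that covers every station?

23

Choose R10 and R8: together they cover Teak, Alder, Maple, Cedar, Elm — every station.
Total annual cost: 13 + 10 = 23.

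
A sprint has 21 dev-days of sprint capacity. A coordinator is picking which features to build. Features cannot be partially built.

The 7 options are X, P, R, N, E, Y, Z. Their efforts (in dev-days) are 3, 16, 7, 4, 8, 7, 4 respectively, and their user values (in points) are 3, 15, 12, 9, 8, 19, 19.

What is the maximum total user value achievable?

53

Allowing fractional choices, the relaxed optimum would be about 57.3, but features are indivisible.
X + N + Y + Z: effort 3 + 4 + 7 + 4 = 18 ≤ 21, user value 3 + 9 + 19 + 19 = 50.
X + R + Y + Z: effort 3 + 7 + 7 + 4 = 21 ≤ 21, user value 3 + 12 + 19 + 19 = 53.
R + Y + Z: effort 7 + 7 + 4 = 18 ≤ 21, user value 12 + 19 + 19 = 50.
Best is X, R, Y, and Z with total user value 53.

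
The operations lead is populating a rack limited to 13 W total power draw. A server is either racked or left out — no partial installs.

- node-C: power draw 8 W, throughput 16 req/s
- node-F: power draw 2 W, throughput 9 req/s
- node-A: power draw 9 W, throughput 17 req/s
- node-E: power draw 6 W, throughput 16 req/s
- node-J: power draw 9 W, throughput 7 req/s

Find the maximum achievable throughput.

This is an integer program with binary decision variables.
Take node-F and node-A: power draw 2 + 9 = 11 ≤ 13, throughput 9 + 17 = 26.
No other feasible combination does better.

26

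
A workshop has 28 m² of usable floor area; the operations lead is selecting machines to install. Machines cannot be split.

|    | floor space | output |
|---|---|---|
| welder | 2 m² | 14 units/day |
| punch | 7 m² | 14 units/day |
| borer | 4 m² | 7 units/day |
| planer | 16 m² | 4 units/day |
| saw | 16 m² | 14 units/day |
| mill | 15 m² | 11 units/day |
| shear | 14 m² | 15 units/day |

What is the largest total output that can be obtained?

50

welder + punch + shear: floor space 2 + 7 + 14 = 23 ≤ 28, output 14 + 14 + 15 = 43.
welder + punch + borer + mill: floor space 2 + 7 + 4 + 15 = 28 ≤ 28, output 14 + 14 + 7 + 11 = 46.
welder + punch + borer + shear: floor space 2 + 7 + 4 + 14 = 27 ≤ 28, output 14 + 14 + 7 + 15 = 50.
Best is welder, punch, borer, and shear with total output 50.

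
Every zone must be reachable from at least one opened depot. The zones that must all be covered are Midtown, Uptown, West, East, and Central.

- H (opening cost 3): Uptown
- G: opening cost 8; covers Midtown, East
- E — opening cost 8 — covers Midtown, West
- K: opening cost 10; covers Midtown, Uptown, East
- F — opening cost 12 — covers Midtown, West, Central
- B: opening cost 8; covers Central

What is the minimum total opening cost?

The greedy cost-per-new-zone heuristic would pick H, G, and F for 23, but a cheaper cover exists.
Choose K and F: together they cover Midtown, Uptown, West, East, Central — every zone.
Total opening cost: 10 + 12 = 22.
No cover costs less than 22.

22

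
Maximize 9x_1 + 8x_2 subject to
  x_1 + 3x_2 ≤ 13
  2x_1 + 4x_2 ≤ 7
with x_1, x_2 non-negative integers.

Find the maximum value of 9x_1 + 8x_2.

27

(x_1,x_2)=(3,0): 1·3+3·0=3≤13, 2·3+4·0=6≤7, objective 27.
(x_1,x_2)=(2,0): 1·2+3·0=2≤13, 2·2+4·0=4≤7, objective 18.
Maximum is 27 at (x_1,x_2)=(3,0).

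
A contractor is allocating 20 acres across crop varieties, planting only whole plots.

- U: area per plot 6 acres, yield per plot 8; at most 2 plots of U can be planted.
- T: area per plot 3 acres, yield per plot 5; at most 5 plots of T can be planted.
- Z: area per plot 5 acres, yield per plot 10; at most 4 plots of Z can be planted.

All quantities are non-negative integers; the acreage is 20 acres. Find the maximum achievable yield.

40

Z has the best ratio (10/5); taking only Z gives at most 4×10 = 40 (stopped by the area limit).
Optimal: 4×Z: area 20 ≤ 20, yield 4·10 = 40.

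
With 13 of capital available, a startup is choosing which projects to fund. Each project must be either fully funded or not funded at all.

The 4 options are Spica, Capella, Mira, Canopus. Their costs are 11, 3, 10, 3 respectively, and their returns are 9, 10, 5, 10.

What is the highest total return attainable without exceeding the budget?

Allowing fractional choices, the relaxed optimum would be about 25.7, but projects are indivisible.
Capella + Mira: cost 3 + 10 = 13 ≤ 13, return 10 + 5 = 15.
Capella + Canopus: cost 3 + 3 = 6 ≤ 13, return 10 + 10 = 20.
Best is Capella and Canopus with total return 20.

20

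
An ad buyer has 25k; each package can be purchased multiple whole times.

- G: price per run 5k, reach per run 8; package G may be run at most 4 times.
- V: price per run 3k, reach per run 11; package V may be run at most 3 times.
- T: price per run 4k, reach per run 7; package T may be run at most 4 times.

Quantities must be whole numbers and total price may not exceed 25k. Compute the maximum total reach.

61

Take 3×V and 4×T: price 25 ≤ 25, reach 3·11 + 4·7 = 61.
V has the best ratio (11/3) and is taken to its limit of 3; remaining capacity is filled optimally with the others.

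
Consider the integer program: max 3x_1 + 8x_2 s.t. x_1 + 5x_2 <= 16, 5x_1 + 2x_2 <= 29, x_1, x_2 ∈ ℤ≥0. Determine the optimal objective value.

Relaxing integrality, the LP optimum is 32.48 at (x_1,x_2) = (4.91, 2.22), which is not an integer point.
(x_1,x_2)=(5,2): 1·5+5·2=15≤16, 5·5+2·2=29≤29, objective 31.
(x_1,x_2)=(4,2): 1·4+5·2=14≤16, 5·4+2·2=24≤29, objective 28.
No feasible integer point exceeds 31.

31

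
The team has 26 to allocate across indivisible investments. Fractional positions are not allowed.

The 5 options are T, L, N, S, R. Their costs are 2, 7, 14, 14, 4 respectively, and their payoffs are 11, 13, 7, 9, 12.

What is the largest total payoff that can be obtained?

Allowing fractional choices, the relaxed optimum would be about 44.4, but investments are indivisible.
L + S + R: cost 7 + 14 + 4 = 25 ≤ 26, payoff 13 + 9 + 12 = 34.
T + L + R: cost 2 + 7 + 4 = 13 ≤ 26, payoff 11 + 13 + 12 = 36.
T + L + S: cost 2 + 7 + 14 = 23 ≤ 26, payoff 11 + 13 + 9 = 33.
Best is T, L, and R with total payoff 36.

36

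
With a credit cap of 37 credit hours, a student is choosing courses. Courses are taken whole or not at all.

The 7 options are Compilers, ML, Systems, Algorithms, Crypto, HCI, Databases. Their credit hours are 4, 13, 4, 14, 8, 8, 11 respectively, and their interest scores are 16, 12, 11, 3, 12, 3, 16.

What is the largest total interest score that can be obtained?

58

Compilers + ML + Crypto + Databases: credit hours 4 + 13 + 8 + 11 = 36 ≤ 37, interest score 16 + 12 + 12 + 16 = 56.
Compilers + Systems + Crypto + Databases: credit hours 4 + 4 + 8 + 11 = 27 ≤ 37, interest score 16 + 11 + 12 + 16 = 55.
Compilers + Systems + Crypto + HCI + Databases: credit hours 4 + 4 + 8 + 8 + 11 = 35 ≤ 37, interest score 16 + 11 + 12 + 3 + 16 = 58.
Best is Compilers, Systems, Crypto, HCI, and Databases with total interest score 58.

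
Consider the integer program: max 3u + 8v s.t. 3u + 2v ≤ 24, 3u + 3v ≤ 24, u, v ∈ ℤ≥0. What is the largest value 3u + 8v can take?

64

(u,v)=(0,8): 3·0+2·8=16≤24, 3·0+3·8=24≤24, objective 64.
(u,v)=(1,7): 3·1+2·7=17≤24, 3·1+3·7=24≤24, objective 59.
(u,v)=(0,7): 3·0+2·7=14≤24, 3·0+3·7=21≤24, objective 56.
The best lattice point is (0,8), giving 64.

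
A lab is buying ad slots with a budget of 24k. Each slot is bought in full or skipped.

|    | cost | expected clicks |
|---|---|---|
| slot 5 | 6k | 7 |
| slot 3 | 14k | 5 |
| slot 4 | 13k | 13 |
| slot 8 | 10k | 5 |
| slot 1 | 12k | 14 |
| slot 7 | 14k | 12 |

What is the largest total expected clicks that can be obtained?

21

This is an integer program with binary decision variables.
Allowing fractional choices, the relaxed optimum would be about 27.0, but ad slots are indivisible.
slot 5 + slot 4: cost 6 + 13 = 19 ≤ 24, expected clicks 7 + 13 = 20.
slot 5 + slot 1: cost 6 + 12 = 18 ≤ 24, expected clicks 7 + 14 = 21.
slot 5 + slot 7: cost 6 + 14 = 20 ≤ 24, expected clicks 7 + 12 = 19.
Best is slot 5 and slot 1 with total expected clicks 21.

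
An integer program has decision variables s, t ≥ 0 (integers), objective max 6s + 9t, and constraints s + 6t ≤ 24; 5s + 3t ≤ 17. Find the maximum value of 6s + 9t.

The continuous relaxation peaks at (1.11, 3.81) with value 41.00; rounding to a feasible lattice point costs some objective.
(s,t)=(0,4): 1·0+6·4=24≤24, 5·0+3·4=12≤17, objective 36.
(s,t)=(1,3): 1·1+6·3=19≤24, 5·1+3·3=14≤17, objective 33.
(s,t)=(2,2): 1·2+6·2=14≤24, 5·2+3·2=16≤17, objective 30.
Maximum is 36 at (s,t)=(0,4).

36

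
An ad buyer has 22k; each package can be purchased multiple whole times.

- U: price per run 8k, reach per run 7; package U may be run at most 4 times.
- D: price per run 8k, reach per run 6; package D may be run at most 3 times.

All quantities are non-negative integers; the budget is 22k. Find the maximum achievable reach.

14

This is a bounded integer knapsack.
U has the best ratio (7/8); taking only U gives at most 2×7 = 14 (stopped by the price limit).
Optimal: 2×U: price 16 ≤ 22, reach 2·7 = 14.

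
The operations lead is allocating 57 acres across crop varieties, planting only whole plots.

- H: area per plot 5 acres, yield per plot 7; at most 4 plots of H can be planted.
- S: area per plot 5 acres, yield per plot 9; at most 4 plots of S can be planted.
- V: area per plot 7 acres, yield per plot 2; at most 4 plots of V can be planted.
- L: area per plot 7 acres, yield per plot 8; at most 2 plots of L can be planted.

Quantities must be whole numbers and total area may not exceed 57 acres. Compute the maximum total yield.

3×H, 4×S, 1×V, and 2×L: area 56 ≤ 57, yield 3·7 + 4·9 + 1·2 + 2·8 = 75.
4×H, 4×S, and 2×L: area 54 ≤ 57, yield 4·7 + 4·9 + 2·8 = 80.
Best is 80.

80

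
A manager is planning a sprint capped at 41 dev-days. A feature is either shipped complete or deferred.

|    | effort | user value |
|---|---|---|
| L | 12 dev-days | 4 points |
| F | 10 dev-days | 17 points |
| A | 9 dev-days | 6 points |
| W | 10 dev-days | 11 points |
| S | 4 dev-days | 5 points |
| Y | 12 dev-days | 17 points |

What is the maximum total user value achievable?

Treat it as a binary knapsack problem.
F + A + W + Y: effort 10 + 9 + 10 + 12 = 41 ≤ 41, user value 17 + 6 + 11 + 17 = 51.
F + W + S + Y: effort 10 + 10 + 4 + 12 = 36 ≤ 41, user value 17 + 11 + 5 + 17 = 50.
Best is F, A, W, and Y with total user value 51.

51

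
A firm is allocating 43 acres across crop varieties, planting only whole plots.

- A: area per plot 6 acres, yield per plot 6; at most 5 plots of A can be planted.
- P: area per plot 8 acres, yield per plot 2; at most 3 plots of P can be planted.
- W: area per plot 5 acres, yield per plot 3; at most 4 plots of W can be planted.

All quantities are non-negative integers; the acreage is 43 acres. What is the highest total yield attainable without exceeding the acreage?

36

A has the best ratio (6/6); taking only A gives at most 5×6 = 30 (stopped by the supply cap of 5).
Mixing does better — 5×A and 2×W: area 40 ≤ 43, yield 5·6 + 2·3 = 36.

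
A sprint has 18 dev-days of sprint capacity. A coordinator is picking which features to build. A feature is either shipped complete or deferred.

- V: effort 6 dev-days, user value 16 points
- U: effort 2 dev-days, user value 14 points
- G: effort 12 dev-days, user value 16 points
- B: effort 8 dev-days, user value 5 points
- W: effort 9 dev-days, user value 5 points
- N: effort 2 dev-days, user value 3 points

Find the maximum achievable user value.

38

Take V, U, B, and N: effort 6 + 2 + 8 + 2 = 18 ≤ 18, user value 16 + 14 + 5 + 3 = 38.
No other feasible combination does better.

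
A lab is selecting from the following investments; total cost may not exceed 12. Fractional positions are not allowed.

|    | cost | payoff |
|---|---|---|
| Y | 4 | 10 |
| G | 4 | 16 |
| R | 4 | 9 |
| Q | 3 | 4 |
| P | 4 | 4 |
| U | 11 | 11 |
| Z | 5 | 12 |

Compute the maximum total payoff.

35

Allowing fractional choices, the relaxed optimum would be about 35.6, but investments are indivisible.
G + Q + Z: cost 4 + 3 + 5 = 12 ≤ 12, payoff 16 + 4 + 12 = 32.
Y + G + R: cost 4 + 4 + 4 = 12 ≤ 12, payoff 10 + 16 + 9 = 35.
Best is Y, G, and R with total payoff 35.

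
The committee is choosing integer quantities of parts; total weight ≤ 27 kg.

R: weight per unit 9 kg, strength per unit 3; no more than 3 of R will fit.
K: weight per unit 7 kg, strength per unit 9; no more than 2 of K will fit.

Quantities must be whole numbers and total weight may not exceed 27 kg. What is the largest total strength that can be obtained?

K has the best ratio (9/7); taking only K gives at most 2×9 = 18 (stopped by the supply cap of 2).
Mixing does better — 1×R and 2×K: weight 23 ≤ 27, strength 1·3 + 2·9 = 21.

21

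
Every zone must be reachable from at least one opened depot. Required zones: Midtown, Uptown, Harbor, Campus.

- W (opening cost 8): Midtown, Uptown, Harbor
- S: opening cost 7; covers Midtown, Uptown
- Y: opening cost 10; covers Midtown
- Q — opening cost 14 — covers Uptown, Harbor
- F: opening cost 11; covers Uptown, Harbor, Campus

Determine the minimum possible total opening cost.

The greedy cost-per-new-zone heuristic would pick W and F for 19, but a cheaper cover exists.
Choose S and F: together they cover Midtown, Uptown, Harbor, Campus — every zone.
Total opening cost: 7 + 11 = 18.
No cover costs less than 18.

18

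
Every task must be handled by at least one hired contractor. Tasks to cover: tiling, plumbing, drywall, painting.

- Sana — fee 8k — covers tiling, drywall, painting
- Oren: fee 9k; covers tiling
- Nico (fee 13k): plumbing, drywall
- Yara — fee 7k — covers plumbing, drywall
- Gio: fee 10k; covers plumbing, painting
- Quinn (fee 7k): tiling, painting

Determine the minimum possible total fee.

14

The greedy cost-per-new-task heuristic would pick Sana and Yara for 15, but a cheaper cover exists.
Choose Yara and Quinn: together they cover tiling, plumbing, drywall, painting — every task.
Total fee: 7 + 7 = 14.
No cover costs less than 14.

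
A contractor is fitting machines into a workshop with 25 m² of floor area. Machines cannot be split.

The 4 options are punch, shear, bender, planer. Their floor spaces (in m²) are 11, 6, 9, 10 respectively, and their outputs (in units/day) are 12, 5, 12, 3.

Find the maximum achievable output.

24

Allowing fractional choices, the relaxed optimum would be about 28.2, but machines are indivisible.
shear + bender + planer: floor space 6 + 9 + 10 = 25 ≤ 25, output 5 + 12 + 3 = 20.
shear + bender: floor space 6 + 9 = 15 ≤ 25, output 5 + 12 = 17.
punch + bender: floor space 11 + 9 = 20 ≤ 25, output 12 + 12 = 24.
Best is punch and bender with total output 24.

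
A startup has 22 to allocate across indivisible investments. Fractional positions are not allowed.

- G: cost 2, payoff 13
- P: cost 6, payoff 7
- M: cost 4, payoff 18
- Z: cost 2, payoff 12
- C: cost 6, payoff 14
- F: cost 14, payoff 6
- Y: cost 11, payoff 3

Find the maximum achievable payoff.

This is an integer program with binary decision variables.
Take G, P, M, Z, and C: cost 2 + 6 + 4 + 2 + 6 = 20 ≤ 22, payoff 13 + 7 + 18 + 12 + 14 = 64.
No other feasible combination does better.

64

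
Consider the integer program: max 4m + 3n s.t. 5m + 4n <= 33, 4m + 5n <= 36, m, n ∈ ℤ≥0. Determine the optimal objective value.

Relaxing integrality, the LP optimum is 26.40 at (m,n) = (6.6, 0), which is not an integer point.
(m,n)=(5,2): 5·5+4·2=33≤33, 4·5+5·2=30≤36, objective 26.
(m,n)=(4,3): 5·4+4·3=32≤33, 4·4+5·3=31≤36, objective 25.
(m,n)=(6,0): 5·6+4·0=30≤33, 4·6+5·0=24≤36, objective 24.
(m,n)=(5,1): 5·5+4·1=29≤33, 4·5+5·1=25≤36, objective 23.
Maximum is 26 at (m,n)=(5,2).

26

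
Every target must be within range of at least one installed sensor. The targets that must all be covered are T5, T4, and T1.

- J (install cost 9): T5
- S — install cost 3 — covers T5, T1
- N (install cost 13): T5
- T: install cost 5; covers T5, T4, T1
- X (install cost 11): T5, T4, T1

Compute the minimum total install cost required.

This is a weighted set-cover instance.
The greedy cost-per-new-target heuristic would pick S and T for 8, but a cheaper cover exists.
T alone covers T5, T4, T1 — every target.
Total install cost: 5.
No cover costs less than 5.

5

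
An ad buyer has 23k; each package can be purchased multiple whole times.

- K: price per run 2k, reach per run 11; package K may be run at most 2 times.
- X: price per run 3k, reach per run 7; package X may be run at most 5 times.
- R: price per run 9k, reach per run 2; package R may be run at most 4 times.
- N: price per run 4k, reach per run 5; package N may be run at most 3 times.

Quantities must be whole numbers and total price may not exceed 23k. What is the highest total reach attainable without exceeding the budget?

2×K, 5×X, and 1×N: price 23 ≤ 23, reach 2·11 + 5·7 + 1·5 = 62.
2×K and 5×X: price 19 ≤ 23, reach 2·11 + 5·7 = 57.
Best is 62.

62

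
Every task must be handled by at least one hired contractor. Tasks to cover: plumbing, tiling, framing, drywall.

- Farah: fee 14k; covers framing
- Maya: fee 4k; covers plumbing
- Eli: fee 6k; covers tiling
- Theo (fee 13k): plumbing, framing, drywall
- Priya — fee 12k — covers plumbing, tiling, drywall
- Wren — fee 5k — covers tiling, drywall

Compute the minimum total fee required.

18

Choose Theo and Wren: together they cover plumbing, tiling, framing, drywall — every task.
Total fee: 13 + 5 = 18.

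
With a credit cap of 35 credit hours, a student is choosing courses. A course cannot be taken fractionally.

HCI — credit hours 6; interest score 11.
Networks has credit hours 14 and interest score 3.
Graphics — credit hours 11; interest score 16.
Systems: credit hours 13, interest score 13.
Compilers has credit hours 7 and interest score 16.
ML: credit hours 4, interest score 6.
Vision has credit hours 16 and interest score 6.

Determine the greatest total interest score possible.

51

This is an integer program with binary decision variables.
HCI + Graphics + Compilers + ML: credit hours 6 + 11 + 7 + 4 = 28 ≤ 35, interest score 11 + 16 + 16 + 6 = 49.
Graphics + Systems + Compilers + ML: credit hours 11 + 13 + 7 + 4 = 35 ≤ 35, interest score 16 + 13 + 16 + 6 = 51.
Best is Graphics, Systems, Compilers, and ML with total interest score 51.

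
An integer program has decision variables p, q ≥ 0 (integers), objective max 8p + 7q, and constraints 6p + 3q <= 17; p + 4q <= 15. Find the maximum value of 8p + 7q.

29

Relaxing integrality, the LP optimum is 33.10 at (p,q) = (1.1, 3.48), which is not an integer point.
(p,q)=(1,3): 6·1+3·3=15≤17, 1·1+4·3=13≤15, objective 29.
(p,q)=(1,2): 6·1+3·2=12≤17, 1·1+4·2=9≤15, objective 22.
(p,q)=(0,3): 6·0+3·3=9≤17, 1·0+4·3=12≤15, objective 21.
The best lattice point is (1,3), giving 29.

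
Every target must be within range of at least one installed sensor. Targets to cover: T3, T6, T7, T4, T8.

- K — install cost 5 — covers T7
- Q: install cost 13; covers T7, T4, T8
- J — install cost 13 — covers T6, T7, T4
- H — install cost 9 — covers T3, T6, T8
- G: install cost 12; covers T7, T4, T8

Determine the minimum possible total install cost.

The greedy cost-per-new-target heuristic would pick H, K, and G for 26, but a cheaper cover exists.
Choose H and G: together they cover T3, T6, T7, T4, T8 — every target.
Total install cost: 9 + 12 = 21.
No cover costs less than 21.

21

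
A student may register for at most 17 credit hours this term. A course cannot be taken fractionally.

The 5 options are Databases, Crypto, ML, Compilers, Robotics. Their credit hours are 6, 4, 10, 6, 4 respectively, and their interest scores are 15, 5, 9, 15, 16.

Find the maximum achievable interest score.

46

Databases + Crypto + Robotics: credit hours 6 + 4 + 4 = 14 ≤ 17, interest score 15 + 5 + 16 = 36.
Databases + Compilers + Robotics: credit hours 6 + 6 + 4 = 16 ≤ 17, interest score 15 + 15 + 16 = 46.
Best is Databases, Compilers, and Robotics with total interest score 46.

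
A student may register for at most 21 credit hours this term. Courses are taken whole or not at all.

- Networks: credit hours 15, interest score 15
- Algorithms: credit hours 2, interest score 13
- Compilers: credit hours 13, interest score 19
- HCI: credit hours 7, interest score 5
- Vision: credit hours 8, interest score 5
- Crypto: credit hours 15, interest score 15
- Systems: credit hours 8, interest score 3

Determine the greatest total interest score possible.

32

This is an integer program with binary decision variables.
Algorithms + Crypto: credit hours 2 + 15 = 17 ≤ 21, interest score 13 + 15 = 28.
Algorithms + Compilers: credit hours 2 + 13 = 15 ≤ 21, interest score 13 + 19 = 32.
Networks + Algorithms: credit hours 15 + 2 = 17 ≤ 21, interest score 15 + 13 = 28.
Best is Algorithms and Compilers with total interest score 32.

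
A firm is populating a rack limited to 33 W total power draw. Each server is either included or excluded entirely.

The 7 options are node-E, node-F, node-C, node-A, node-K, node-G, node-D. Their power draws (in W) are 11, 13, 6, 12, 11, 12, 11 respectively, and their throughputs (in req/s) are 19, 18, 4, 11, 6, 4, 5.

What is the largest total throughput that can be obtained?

41

This is an integer program with binary decision variables.
node-E + node-C + node-A: power draw 11 + 6 + 12 = 29 ≤ 33, throughput 19 + 4 + 11 = 34.
node-E + node-F + node-C: power draw 11 + 13 + 6 = 30 ≤ 33, throughput 19 + 18 + 4 = 41.
node-E + node-F: power draw 11 + 13 = 24 ≤ 33, throughput 19 + 18 = 37.
Best is node-E, node-F, and node-C with total throughput 41.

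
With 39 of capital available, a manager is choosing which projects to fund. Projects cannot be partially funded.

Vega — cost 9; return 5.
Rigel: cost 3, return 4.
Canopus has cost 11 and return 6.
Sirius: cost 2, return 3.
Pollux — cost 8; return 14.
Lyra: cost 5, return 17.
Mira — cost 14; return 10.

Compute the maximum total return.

50

Take Vega, Rigel, Pollux, Lyra, and Mira: cost 9 + 3 + 8 + 5 + 14 = 39 ≤ 39, return 5 + 4 + 14 + 17 + 10 = 50.
No other feasible combination does better.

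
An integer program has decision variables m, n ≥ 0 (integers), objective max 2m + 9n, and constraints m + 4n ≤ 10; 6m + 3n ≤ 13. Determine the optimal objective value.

20

(m,n)=(1,2) is feasible, giving 20.
(m,n)=(0,2) is feasible, giving 18.
(m,n)=(1,1) is feasible, giving 11.
(m,n)=(0,1) is feasible, giving 9.
The best lattice point is (1,2), giving 20.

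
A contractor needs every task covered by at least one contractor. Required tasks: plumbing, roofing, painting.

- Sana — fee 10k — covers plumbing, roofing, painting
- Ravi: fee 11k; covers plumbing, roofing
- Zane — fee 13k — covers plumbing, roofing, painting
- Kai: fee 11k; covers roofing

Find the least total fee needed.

10

This is an integer covering problem.
Sana alone covers plumbing, roofing, painting — every task.
Total fee: 10.
No cover costs less than 10.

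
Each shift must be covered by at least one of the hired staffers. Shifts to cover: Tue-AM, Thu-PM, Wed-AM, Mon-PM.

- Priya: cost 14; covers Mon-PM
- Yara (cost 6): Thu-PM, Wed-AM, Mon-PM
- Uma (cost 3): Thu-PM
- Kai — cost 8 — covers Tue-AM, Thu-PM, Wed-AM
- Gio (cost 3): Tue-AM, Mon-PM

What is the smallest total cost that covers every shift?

This is an integer covering problem.
Choose Yara and Gio: together they cover Tue-AM, Thu-PM, Wed-AM, Mon-PM — every shift.
Total cost: 6 + 3 = 9.

9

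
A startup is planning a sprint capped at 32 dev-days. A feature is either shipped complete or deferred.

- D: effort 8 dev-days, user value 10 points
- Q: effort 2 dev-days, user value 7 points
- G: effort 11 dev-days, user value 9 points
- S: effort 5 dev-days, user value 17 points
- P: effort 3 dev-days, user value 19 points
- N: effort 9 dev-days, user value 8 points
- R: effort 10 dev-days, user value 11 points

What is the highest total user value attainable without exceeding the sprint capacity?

64

D + Q + S + P + R: effort 8 + 2 + 5 + 3 + 10 = 28 ≤ 32, user value 10 + 7 + 17 + 19 + 11 = 64.
Q + G + S + P + R: effort 2 + 11 + 5 + 3 + 10 = 31 ≤ 32, user value 7 + 9 + 17 + 19 + 11 = 63.
Best is D, Q, S, P, and R with total user value 64.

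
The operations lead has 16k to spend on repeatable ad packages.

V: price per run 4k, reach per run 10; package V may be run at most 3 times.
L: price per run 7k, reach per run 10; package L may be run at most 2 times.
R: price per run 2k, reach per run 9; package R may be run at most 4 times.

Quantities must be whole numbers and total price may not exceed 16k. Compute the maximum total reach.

56

This is a bounded integer knapsack.
R has the best ratio (9/2); taking only R gives at most 4×9 = 36 (stopped by the supply cap of 4).
Mixing does better — 2×V and 4×R: price 16 ≤ 16, reach 2·10 + 4·9 = 56.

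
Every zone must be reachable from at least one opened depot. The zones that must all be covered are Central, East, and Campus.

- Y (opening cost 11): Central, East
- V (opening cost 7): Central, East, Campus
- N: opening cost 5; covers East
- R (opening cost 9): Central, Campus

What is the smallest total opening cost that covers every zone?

V alone covers Central, East, Campus — every zone.
Total opening cost: 7.
No cover costs less than 7.

7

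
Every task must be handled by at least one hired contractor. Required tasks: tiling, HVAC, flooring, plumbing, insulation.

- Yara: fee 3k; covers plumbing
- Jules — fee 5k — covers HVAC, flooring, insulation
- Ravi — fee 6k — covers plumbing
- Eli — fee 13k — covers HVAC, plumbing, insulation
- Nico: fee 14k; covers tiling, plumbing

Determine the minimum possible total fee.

19

This is an integer covering problem.
The greedy cost-per-new-task heuristic would pick Jules, Yara, and Nico for 22, but a cheaper cover exists.
Choose Jules and Nico: together they cover tiling, HVAC, flooring, plumbing, insulation — every task.
Total fee: 5 + 14 = 19.
No cover costs less than 19.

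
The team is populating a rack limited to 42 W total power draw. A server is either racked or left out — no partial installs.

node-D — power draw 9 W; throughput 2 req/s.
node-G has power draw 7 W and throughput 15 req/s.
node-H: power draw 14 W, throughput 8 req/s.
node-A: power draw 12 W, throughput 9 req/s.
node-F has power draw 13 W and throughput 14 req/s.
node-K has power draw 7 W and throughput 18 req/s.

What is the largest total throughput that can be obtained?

This is a 0-1 knapsack instance.
Allowing fractional choices, the relaxed optimum would be about 57.7, but servers are indivisible.
node-G + node-A + node-F + node-K: power draw 7 + 12 + 13 + 7 = 39 ≤ 42, throughput 15 + 9 + 14 + 18 = 56.
node-G + node-H + node-F + node-K: power draw 7 + 14 + 13 + 7 = 41 ≤ 42, throughput 15 + 8 + 14 + 18 = 55.
Best is node-G, node-A, node-F, and node-K with total throughput 56.

56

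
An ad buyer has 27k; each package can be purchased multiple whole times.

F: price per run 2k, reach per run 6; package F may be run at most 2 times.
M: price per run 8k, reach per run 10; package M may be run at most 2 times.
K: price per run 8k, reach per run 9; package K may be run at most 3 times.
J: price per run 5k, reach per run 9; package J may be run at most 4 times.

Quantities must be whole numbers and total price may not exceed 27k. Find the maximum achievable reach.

49

Take 2×F, 1×M, and 3×J: price 27 ≤ 27, reach 2·6 + 1·10 + 3·9 = 49.
F has the best ratio (6/2) and is taken to its limit of 2; remaining capacity is filled optimally with the others.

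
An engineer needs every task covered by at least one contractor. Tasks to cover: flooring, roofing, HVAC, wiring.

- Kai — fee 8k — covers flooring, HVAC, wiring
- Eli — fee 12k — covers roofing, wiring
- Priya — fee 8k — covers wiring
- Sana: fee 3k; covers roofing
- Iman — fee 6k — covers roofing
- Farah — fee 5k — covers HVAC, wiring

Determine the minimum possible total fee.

11

Choose Kai and Sana: together they cover flooring, roofing, HVAC, wiring — every task.
Total fee: 8 + 3 = 11.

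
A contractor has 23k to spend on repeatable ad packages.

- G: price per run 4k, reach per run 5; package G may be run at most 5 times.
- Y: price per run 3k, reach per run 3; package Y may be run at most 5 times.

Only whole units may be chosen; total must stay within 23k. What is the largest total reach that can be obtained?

28

Take 5×G and 1×Y: price 23 ≤ 23, reach 5·5 + 1·3 = 28.
G has the best ratio (5/4) and is taken to its limit of 5; remaining capacity is filled optimally with the others.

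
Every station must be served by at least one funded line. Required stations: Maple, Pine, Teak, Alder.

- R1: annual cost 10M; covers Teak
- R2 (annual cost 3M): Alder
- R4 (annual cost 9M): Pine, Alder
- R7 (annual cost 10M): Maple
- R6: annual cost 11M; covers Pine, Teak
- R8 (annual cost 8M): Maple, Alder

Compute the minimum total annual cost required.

19

The greedy cost-per-new-station heuristic would pick R2, R6, and R8 for 22, but a cheaper cover exists.
Choose R6 and R8: together they cover Maple, Pine, Teak, Alder — every station.
Total annual cost: 11 + 8 = 19.
No cover costs less than 19.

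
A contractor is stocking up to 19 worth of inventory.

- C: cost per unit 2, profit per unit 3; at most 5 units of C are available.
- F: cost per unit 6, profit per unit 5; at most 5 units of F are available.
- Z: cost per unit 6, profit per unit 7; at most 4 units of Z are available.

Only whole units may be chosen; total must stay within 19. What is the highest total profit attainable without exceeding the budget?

23

This is a bounded integer knapsack.
Take 3×C and 2×Z: cost 18 ≤ 19, profit 3·3 + 2·7 = 23.
No other integer combination yields more.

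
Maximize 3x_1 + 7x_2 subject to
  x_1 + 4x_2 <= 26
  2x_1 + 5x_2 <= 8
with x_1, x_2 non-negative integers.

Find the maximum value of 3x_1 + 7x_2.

12

(x_1,x_2)=(4,0) is feasible, giving 12.
(x_1,x_2)=(3,0) is feasible, giving 9.
No feasible integer point exceeds 12.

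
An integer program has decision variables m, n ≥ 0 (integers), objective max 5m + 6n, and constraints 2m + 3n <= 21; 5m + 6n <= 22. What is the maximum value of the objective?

(m,n)=(2,2) is feasible, giving 22.
(m,n)=(3,1) is feasible, giving 21.
(m,n)=(1,2) is feasible, giving 17.
No feasible integer point exceeds 22.

22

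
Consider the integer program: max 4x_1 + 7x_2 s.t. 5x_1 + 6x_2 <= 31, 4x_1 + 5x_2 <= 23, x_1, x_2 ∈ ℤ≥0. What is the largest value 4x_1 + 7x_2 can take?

29

The continuous relaxation peaks at (0, 4.6) with value 32.20; rounding to a feasible lattice point costs some objective.
(x_1,x_2)=(2,3): 5·2+6·3=28≤31, 4·2+5·3=23≤23, objective 29.
(x_1,x_2)=(0,4): 5·0+6·4=24≤31, 4·0+5·4=20≤23, objective 28.
(x_1,x_2)=(3,2): 5·3+6·2=27≤31, 4·3+5·2=22≤23, objective 26.
The best lattice point is (2,3), giving 29.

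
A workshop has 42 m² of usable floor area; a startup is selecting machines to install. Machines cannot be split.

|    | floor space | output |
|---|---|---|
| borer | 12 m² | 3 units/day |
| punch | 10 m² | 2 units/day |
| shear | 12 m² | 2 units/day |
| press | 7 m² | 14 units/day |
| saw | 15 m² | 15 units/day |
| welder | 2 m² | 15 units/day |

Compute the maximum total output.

47

shear + press + saw + welder: floor space 12 + 7 + 15 + 2 = 36 ≤ 42, output 2 + 14 + 15 + 15 = 46.
borer + press + saw + welder: floor space 12 + 7 + 15 + 2 = 36 ≤ 42, output 3 + 14 + 15 + 15 = 47.
punch + press + saw + welder: floor space 10 + 7 + 15 + 2 = 34 ≤ 42, output 2 + 14 + 15 + 15 = 46.
Best is borer, press, saw, and welder with total output 47.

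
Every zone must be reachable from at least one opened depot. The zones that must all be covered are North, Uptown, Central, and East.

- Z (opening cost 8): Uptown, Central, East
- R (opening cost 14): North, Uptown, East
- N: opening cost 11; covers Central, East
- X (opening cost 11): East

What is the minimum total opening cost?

22

This is a weighted set-cover instance.
Choose Z and R: together they cover North, Uptown, Central, East — every zone.
Total opening cost: 8 + 14 = 22.
No cover costs less than 22.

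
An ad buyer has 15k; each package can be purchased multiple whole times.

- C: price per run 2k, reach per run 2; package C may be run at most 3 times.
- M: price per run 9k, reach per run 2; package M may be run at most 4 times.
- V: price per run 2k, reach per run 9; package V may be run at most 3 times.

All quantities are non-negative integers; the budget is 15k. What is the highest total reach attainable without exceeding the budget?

3×C and 3×V: price 12 ≤ 15, reach 3·2 + 3·9 = 33.
2×C and 3×V: price 10 ≤ 15, reach 2·2 + 3·9 = 31.
Best is 33.

33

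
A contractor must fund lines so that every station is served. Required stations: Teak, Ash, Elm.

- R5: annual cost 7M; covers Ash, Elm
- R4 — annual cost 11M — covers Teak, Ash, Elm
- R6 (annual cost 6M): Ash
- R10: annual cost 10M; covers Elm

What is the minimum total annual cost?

This is an integer covering problem.
R4 alone covers Teak, Ash, Elm — every station.
Total annual cost: 11.

11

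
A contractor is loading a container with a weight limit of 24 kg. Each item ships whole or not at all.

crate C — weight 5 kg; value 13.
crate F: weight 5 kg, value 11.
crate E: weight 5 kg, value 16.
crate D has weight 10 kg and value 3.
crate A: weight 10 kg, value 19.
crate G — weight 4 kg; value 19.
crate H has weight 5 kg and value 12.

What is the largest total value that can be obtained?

71

crate C + crate F + crate E + crate G + crate H: weight 5 + 5 + 5 + 4 + 5 = 24 ≤ 24, value 13 + 11 + 16 + 19 + 12 = 71.
crate C + crate E + crate A + crate G: weight 5 + 5 + 10 + 4 = 24 ≤ 24, value 13 + 16 + 19 + 19 = 67.
Best is crate C, crate F, crate E, crate G, and crate H with total value 71.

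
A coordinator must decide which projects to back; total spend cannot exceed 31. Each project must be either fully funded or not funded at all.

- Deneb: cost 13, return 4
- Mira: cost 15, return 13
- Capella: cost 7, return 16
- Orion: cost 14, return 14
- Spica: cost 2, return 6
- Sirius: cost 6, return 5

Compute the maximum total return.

41

Take Capella, Orion, Spica, and Sirius: cost 7 + 14 + 2 + 6 = 29 ≤ 31, return 16 + 14 + 6 + 5 = 41.
No other feasible combination does better.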